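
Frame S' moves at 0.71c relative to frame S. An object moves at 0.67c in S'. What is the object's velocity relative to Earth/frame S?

u = (u' + v)/(1 + u'v/c²)
Numerator: 0.67 + 0.71 = 1.38
Denominator: 1 + 0.4757 = 1.4757
u = 1.38/1.4757 = 0.9351c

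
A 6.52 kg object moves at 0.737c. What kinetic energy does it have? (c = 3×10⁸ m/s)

γ = 1/√(1 - 0.737²) = 1.4795
γ - 1 = 0.4795
KE = (γ-1)mc² = 0.4795 × 6.52 × (3×10⁸)² = 2.814×10¹⁷ J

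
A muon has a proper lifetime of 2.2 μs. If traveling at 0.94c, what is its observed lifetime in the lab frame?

Proper lifetime τ₀ = 2.2 μs
γ = 1/√(1 - 0.94²) = 2.931
τ = γτ₀ = 2.931 × 2.2 μs = 6.448 μs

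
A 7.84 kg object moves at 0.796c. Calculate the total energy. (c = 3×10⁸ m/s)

γ = 1/√(1 - 0.796²) = 1.652
mc² = 7.84 × (3×10⁸)² = 7.056×10¹⁷ J
E = γmc² = 1.652 × 7.056×10¹⁷ = 1.166×10¹⁸ J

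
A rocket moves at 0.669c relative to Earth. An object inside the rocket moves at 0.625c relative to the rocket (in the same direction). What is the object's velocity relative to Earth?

u = (u' + v)/(1 + u'v/c²)
Numerator: 0.625 + 0.669 = 1.294
Denominator: 1 + 0.418125 = 1.418125
u = 1.294/1.418125 = 0.9125c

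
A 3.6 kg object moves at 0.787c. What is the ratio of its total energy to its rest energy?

E = γmc², E₀ = mc²
E/E₀ = γ = 1/√(1 - 0.787²) = 1.621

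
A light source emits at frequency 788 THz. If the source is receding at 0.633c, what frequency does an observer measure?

β = v/c = 0.633
(1-β)/(1+β) = 0.367/1.633 = 0.22474
Doppler factor = √(0.22474) = 0.4741
f_obs = 788 × 0.4741 = 373.6 THz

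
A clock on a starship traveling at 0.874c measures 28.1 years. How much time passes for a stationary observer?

Proper time Δt₀ = 28.1 years
γ = 1/√(1 - 0.874²) = 2.058
Δt = γΔt₀ = 2.058 × 28.1 = 57.83 years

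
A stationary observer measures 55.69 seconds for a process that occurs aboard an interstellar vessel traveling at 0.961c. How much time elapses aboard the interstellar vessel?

Dilated time Δt = 55.69 seconds
γ = 1/√(1 - 0.961²) = 3.616
Δt₀ = Δt/γ = 55.69/3.616 = 15.40 seconds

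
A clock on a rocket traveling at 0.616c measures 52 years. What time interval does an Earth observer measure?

Proper time Δt₀ = 52 years
γ = 1/√(1 - 0.616²) = 1.2694
Δt = γΔt₀ = 1.2694 × 52 = 66.01 years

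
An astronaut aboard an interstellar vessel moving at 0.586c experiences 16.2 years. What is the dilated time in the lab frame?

Proper time Δt₀ = 16.2 years
γ = 1/√(1 - 0.586²) = 1.234
Δt = γΔt₀ = 1.234 × 16.2 = 19.99 years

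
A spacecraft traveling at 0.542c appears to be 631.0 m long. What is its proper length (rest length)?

Contracted length L = 631.0 m
γ = 1/√(1 - 0.542²) = 1.190
L₀ = γL = 1.190 × 631.0 = 750.9 m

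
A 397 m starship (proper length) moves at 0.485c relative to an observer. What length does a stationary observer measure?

Proper length L₀ = 397 m
γ = 1/√(1 - 0.485²) = 1.1435
L = L₀/γ = 397/1.1435 = 347.2 m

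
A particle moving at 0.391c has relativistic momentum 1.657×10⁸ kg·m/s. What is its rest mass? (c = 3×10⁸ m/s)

γ = 1/√(1 - 0.391²) = 1.0865
v = 0.391 × 3×10⁸ = 1.173×10⁸ m/s
m = p/(γv) = 1.657×10⁸/(1.0865 × 1.173×10⁸) = 1.300 kg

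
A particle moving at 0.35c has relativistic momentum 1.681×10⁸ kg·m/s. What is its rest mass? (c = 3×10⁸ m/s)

γ = 1/√(1 - 0.35²) = 1.0675
v = 0.35 × 3×10⁸ = 1.050×10⁸ m/s
m = p/(γv) = 1.681×10⁸/(1.0675 × 1.050×10⁸) = 1.500 kg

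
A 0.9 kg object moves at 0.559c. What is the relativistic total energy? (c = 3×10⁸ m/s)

γ = 1/√(1 - 0.559²) = 1.206
mc² = 0.9 × (3×10⁸)² = 8.100×10¹⁶ J
E = γmc² = 1.206 × 8.100×10¹⁶ = 9.769×10¹⁶ J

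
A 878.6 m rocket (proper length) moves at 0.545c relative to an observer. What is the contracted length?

Proper length L₀ = 878.6 m
γ = 1/√(1 - 0.545²) = 1.1927
L = L₀/γ = 878.6/1.1927 = 736.6 m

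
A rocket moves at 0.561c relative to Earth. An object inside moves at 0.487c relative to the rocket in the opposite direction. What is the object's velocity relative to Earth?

Object's velocity in rocket frame is u' = -0.487c
u = (u' + v)/(1 + u'v/c²) = (v - 0.487)/(1 - 0.487·v/c²)
Numerator: 0.561 - 0.487 = 0.074
Denominator: 1 - 0.273207 = 0.726793
u = 0.074/0.726793 = 0.1018c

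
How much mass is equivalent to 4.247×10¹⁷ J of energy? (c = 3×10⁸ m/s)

From E = mc², we get m = E/c²
c² = (3×10⁸)² = 9×10¹⁶ m²/s²
m = 4.247×10¹⁷ / 9×10¹⁶ = 4.719 kg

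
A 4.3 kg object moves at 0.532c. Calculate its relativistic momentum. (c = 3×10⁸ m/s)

γ = 1/√(1 - 0.532²) = 1.181
v = 0.532 × 3×10⁸ = 1.596×10⁸ m/s
p = γmv = 1.181 × 4.3 × 1.596×10⁸ = 8.105×10⁸ kg·m/s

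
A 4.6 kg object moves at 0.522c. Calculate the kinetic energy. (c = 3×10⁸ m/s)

γ = 1/√(1 - 0.522²) = 1.17241
γ - 1 = 0.17241
KE = (γ-1)mc² = 0.17241 × 4.6 × (3×10⁸)² = 7.138×10¹⁶ J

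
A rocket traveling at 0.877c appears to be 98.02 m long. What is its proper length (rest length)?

Contracted length L = 98.02 m
γ = 1/√(1 - 0.877²) = 2.081
L₀ = γL = 2.081 × 98.02 = 204.0 m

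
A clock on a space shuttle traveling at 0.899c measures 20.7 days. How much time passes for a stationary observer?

Proper time Δt₀ = 20.7 days
γ = 1/√(1 - 0.899²) = 2.2834
Δt = γΔt₀ = 2.2834 × 20.7 = 47.27 days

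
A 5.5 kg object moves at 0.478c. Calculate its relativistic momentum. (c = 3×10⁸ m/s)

γ = 1/√(1 - 0.478²) = 1.1385
v = 0.478 × 3×10⁸ = 1.434×10⁸ m/s
p = γmv = 1.1385 × 5.5 × 1.434×10⁸ = 8.979×10⁸ kg·m/s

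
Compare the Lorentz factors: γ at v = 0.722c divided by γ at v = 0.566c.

γ₁ = 1/√(1 - 0.722²) = 1.4453
γ₂ = 1/√(1 - 0.566²) = 1.2130
γ₁/γ₂ = 1.4453/1.2130 = 1.192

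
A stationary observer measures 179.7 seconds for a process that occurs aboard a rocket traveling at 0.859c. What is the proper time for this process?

Dilated time Δt = 179.7 seconds
γ = 1/√(1 - 0.859²) = 1.9532
Δt₀ = Δt/γ = 179.7/1.9532 = 92.00 seconds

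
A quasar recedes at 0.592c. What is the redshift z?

β = 0.592
(1+β)/(1-β) = 1.592/0.408 = 3.902
√(3.902) = 1.9753
z = 1.9753 - 1 = 0.9753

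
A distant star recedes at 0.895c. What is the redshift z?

β = 0.895
(1+β)/(1-β) = 1.895/0.105 = 18.048
√(18.048) = 4.248
z = 4.248 - 1 = 3.248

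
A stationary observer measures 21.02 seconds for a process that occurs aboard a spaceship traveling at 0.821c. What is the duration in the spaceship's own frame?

Dilated time Δt = 21.02 seconds
γ = 1/√(1 - 0.821²) = 1.752
Δt₀ = Δt/γ = 21.02/1.752 = 12.00 seconds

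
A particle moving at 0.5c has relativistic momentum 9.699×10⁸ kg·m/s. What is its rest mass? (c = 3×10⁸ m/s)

γ = 1/√(1 - 0.5²) = 1.1547
v = 0.5 × 3×10⁸ = 1.500×10⁸ m/s
m = p/(γv) = 9.699×10⁸/(1.1547 × 1.500×10⁸) = 5.600 kg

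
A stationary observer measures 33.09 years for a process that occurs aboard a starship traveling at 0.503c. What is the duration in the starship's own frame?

Dilated time Δt = 33.09 years
γ = 1/√(1 - 0.503²) = 1.157
Δt₀ = Δt/γ = 33.09/1.157 = 28.60 years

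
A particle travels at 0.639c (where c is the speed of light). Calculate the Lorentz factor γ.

v/c = 0.639, so (v/c)² = 0.408321
1 - (v/c)² = 0.591679
γ = 1/√(0.591679) = 1.300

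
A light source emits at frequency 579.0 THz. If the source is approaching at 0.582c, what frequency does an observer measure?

β = v/c = 0.582
(1+β)/(1-β) = 1.582/0.418 = 3.7847
Doppler factor = √(3.7847) = 1.945
f_obs = 579.0 × 1.945 = 1126 THz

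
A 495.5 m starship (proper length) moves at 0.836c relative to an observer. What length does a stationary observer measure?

Proper length L₀ = 495.5 m
γ = 1/√(1 - 0.836²) = 1.8224
L = L₀/γ = 495.5/1.8224 = 271.9 m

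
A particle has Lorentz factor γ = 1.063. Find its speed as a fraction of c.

From γ = 1/√(1 - v²/c²):
1/γ² = 1/1.063² = 0.8850
v²/c² = 1 - 0.8850 = 0.1150
v/c = √(0.1150) = 0.3391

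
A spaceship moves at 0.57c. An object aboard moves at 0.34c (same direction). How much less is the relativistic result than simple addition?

Classical: u' + v = 0.34 + 0.57 = 0.91c
Relativistic: u = (0.34 + 0.57)/(1 + 0.1938) = 0.91/1.1938 = 0.7623c
Difference: 0.91 - 0.7623 = 0.1477c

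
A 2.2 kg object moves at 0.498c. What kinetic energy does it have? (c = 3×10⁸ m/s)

γ = 1/√(1 - 0.498²) = 1.1532
γ - 1 = 0.1532
KE = (γ-1)mc² = 0.1532 × 2.2 × (3×10⁸)² = 3.033×10¹⁶ J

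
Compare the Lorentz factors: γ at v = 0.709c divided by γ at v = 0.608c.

γ₁ = 1/√(1 - 0.709²) = 1.4180
γ₂ = 1/√(1 - 0.608²) = 1.2595
γ₁/γ₂ = 1.4180/1.2595 = 1.126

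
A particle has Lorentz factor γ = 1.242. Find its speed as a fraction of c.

From γ = 1/√(1 - v²/c²):
1/γ² = 1/1.242² = 0.64827
v²/c² = 1 - 0.64827 = 0.35173
v/c = √(0.35173) = 0.5931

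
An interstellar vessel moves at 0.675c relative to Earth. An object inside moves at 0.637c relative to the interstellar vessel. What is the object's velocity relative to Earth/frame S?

u = (u' + v)/(1 + u'v/c²)
Numerator: 0.637 + 0.675 = 1.312
Denominator: 1 + 0.429975 = 1.429975
u = 1.312/1.429975 = 0.9175c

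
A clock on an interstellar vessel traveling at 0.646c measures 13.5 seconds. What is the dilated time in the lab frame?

Proper time Δt₀ = 13.5 seconds
γ = 1/√(1 - 0.646²) = 1.310
Δt = γΔt₀ = 1.310 × 13.5 = 17.69 seconds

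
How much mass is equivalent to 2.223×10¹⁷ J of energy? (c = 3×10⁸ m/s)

From E = mc², we get m = E/c²
c² = (3×10⁸)² = 9×10¹⁶ m²/s²
m = 2.223×10¹⁷ / 9×10¹⁶ = 2.470 kg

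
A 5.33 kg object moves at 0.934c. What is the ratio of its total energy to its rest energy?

E = γmc², E₀ = mc²
E/E₀ = γ = 1/√(1 - 0.934²) = 2.799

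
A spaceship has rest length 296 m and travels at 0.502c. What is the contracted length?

Proper length L₀ = 296 m
γ = 1/√(1 - 0.502²) = 1.1562
L = L₀/γ = 296/1.1562 = 256.0 m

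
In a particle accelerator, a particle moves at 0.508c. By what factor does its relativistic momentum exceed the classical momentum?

p_rel = γmv, p_class = mv
Ratio = γ = 1/√(1 - 0.508²)
= 1/√(0.741936) = 1.161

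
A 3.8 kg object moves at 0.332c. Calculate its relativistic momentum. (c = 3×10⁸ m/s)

γ = 1/√(1 - 0.332²) = 1.060
v = 0.332 × 3×10⁸ = 9.960×10⁷ m/s
p = γmv = 1.060 × 3.8 × 9.960×10⁷ = 4.012×10⁸ kg·m/s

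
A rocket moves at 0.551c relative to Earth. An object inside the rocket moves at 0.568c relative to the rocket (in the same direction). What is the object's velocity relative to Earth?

u = (u' + v)/(1 + u'v/c²)
Numerator: 0.568 + 0.551 = 1.119
Denominator: 1 + 0.312968 = 1.312968
u = 1.119/1.312968 = 0.8523c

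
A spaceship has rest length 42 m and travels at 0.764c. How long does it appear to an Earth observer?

Proper length L₀ = 42 m
γ = 1/√(1 - 0.764²) = 1.550
L = L₀/γ = 42/1.550 = 27.10 m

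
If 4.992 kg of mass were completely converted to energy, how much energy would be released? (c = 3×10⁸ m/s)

Using E = mc²:
c² = (3×10⁸)² = 9×10¹⁶ m²/s²
E = 4.992 × 9×10¹⁶ = 4.493×10¹⁷ J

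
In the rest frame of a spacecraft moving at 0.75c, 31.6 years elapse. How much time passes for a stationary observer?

Proper time Δt₀ = 31.6 years
γ = 1/√(1 - 0.75²) = 1.51186
Δt = γΔt₀ = 1.51186 × 31.6 = 47.77 years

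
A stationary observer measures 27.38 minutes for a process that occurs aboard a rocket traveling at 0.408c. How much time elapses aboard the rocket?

Dilated time Δt = 27.38 minutes
γ = 1/√(1 - 0.408²) = 1.095
Δt₀ = Δt/γ = 27.38/1.095 = 25.00 minutes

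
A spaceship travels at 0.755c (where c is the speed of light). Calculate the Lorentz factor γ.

v/c = 0.755, so (v/c)² = 0.570025
1 - (v/c)² = 0.429975
γ = 1/√(0.429975) = 1.525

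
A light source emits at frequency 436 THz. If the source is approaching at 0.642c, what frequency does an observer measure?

β = v/c = 0.642
(1+β)/(1-β) = 1.642/0.358 = 4.5866
Doppler factor = √(4.5866) = 2.14163
f_obs = 436 × 2.14163 = 933.8 THz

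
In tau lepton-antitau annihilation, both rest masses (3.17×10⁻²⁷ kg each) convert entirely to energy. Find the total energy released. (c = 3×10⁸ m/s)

Both particles have the same rest mass, so total mass = 2m
E = 2m·c² = 2 × 3.17×10⁻²⁷ × (3×10⁸)²
= 2 × 3.17×10⁻²⁷ × 9×10¹⁶
= 5.706×10⁻¹⁰ J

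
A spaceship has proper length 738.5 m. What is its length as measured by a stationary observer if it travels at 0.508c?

Proper length L₀ = 738.5 m
γ = 1/√(1 - 0.508²) = 1.161
L = L₀/γ = 738.5/1.161 = 636.1 m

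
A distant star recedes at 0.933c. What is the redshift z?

β = 0.933
(1+β)/(1-β) = 1.933/0.067 = 28.85
√(28.85) = 5.371
z = 5.371 - 1 = 4.371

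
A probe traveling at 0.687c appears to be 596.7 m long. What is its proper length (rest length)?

Contracted length L = 596.7 m
γ = 1/√(1 - 0.687²) = 1.3762
L₀ = γL = 1.3762 × 596.7 = 821.2 m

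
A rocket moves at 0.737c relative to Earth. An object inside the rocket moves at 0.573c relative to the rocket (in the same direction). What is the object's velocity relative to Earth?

u = (u' + v)/(1 + u'v/c²)
Numerator: 0.573 + 0.737 = 1.31
Denominator: 1 + 0.422301 = 1.422301
u = 1.31/1.422301 = 0.9210c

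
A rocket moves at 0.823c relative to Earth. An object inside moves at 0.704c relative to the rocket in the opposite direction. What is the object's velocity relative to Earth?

Object's velocity in rocket frame is u' = -0.704c
u = (u' + v)/(1 + u'v/c²) = (v - 0.704)/(1 - 0.704·v/c²)
Numerator: 0.823 - 0.704 = 0.119
Denominator: 1 - 0.579392 = 0.420608
u = 0.119/0.420608 = 0.2829c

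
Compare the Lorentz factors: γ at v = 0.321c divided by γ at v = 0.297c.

γ₁ = 1/√(1 - 0.321²) = 1.0559
γ₂ = 1/√(1 - 0.297²) = 1.0473
γ₁/γ₂ = 1.0559/1.0473 = 1.008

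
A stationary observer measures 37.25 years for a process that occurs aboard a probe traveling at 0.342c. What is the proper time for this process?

Dilated time Δt = 37.25 years
γ = 1/√(1 - 0.342²) = 1.0642
Δt₀ = Δt/γ = 37.25/1.0642 = 35.00 years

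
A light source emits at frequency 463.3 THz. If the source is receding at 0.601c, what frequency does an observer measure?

β = v/c = 0.601
(1-β)/(1+β) = 0.399/1.601 = 0.2492
Doppler factor = √(0.2492) = 0.4992
f_obs = 463.3 × 0.4992 = 231.3 THz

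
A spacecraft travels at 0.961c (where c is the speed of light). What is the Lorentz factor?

v/c = 0.961, so (v/c)² = 0.923521
1 - (v/c)² = 0.076479
γ = 1/√(0.076479) = 3.616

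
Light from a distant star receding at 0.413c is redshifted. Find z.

β = 0.413
(1+β)/(1-β) = 1.413/0.587 = 2.407
√(2.407) = 1.5515
z = 1.5515 - 1 = 0.5515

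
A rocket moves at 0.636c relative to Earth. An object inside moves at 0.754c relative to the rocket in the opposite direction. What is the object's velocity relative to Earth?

Object's velocity in rocket frame is u' = -0.754c
u = (u' + v)/(1 + u'v/c²) = (v - 0.754)/(1 - 0.754·v/c²)
Numerator: 0.636 - 0.754 = -0.118
Denominator: 1 - 0.479544 = 0.520456
u = -0.118/0.520456 = -0.2267c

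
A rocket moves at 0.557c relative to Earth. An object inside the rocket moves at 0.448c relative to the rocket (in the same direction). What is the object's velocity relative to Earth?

u = (u' + v)/(1 + u'v/c²)
Numerator: 0.448 + 0.557 = 1.005
Denominator: 1 + 0.249536 = 1.249536
u = 1.005/1.249536 = 0.8043c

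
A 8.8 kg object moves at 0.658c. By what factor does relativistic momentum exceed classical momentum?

p_rel = γmv, p_class = mv
Ratio = γ = 1/√(1 - 0.658²) = 1.328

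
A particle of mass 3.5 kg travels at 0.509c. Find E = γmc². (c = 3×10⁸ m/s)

γ = 1/√(1 - 0.509²) = 1.162
mc² = 3.5 × (3×10⁸)² = 3.150×10¹⁷ J
E = γmc² = 1.162 × 3.150×10¹⁷ = 3.660×10¹⁷ J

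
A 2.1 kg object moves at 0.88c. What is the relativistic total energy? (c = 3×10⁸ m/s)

γ = 1/√(1 - 0.88²) = 2.1054
mc² = 2.1 × (3×10⁸)² = 1.890×10¹⁷ J
E = γmc² = 2.1054 × 1.890×10¹⁷ = 3.979×10¹⁷ J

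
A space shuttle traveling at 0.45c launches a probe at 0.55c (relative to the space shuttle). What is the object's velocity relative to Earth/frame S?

u = (u' + v)/(1 + u'v/c²)
Numerator: 0.55 + 0.45 = 1
Denominator: 1 + 0.2475 = 1.2475
u = 1/1.2475 = 0.8016c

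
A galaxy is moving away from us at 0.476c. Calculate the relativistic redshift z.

β = 0.476
(1+β)/(1-β) = 1.476/0.524 = 2.8168
√(2.8168) = 1.6783
z = 1.6783 - 1 = 0.6783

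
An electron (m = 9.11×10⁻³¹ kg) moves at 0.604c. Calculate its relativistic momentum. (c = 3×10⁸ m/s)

γ = 1/√(1 - 0.604²) = 1.2547
v = 0.604 × 3×10⁸ = 1.812×10⁸ m/s
p = γmv = 1.2547 × 9.11×10⁻³¹ × 1.812×10⁸ = 2.071×10⁻²² kg·m/s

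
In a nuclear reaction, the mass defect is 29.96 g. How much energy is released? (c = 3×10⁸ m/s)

Convert mass defect: Δm = 29.96 g = 0.02996 kg
E = Δm·c² = 0.02996 × (3×10⁸)²
= 0.02996 × 9×10¹⁶ = 2.696×10¹⁵ J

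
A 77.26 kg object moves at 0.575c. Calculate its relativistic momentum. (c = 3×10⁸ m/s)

γ = 1/√(1 - 0.575²) = 1.222
v = 0.575 × 3×10⁸ = 1.725×10⁸ m/s
p = γmv = 1.222 × 77.26 × 1.725×10⁸ = 1.629×10¹⁰ kg·m/s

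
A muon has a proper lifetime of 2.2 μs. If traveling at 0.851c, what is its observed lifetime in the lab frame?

Proper lifetime τ₀ = 2.2 μs
γ = 1/√(1 - 0.851²) = 1.904
τ = γτ₀ = 1.904 × 2.2 μs = 4.189 μs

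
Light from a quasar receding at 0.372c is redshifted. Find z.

β = 0.372
(1+β)/(1-β) = 1.372/0.628 = 2.1847
√(2.1847) = 1.4781
z = 1.4781 - 1 = 0.4781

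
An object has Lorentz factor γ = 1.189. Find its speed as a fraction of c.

From γ = 1/√(1 - v²/c²):
1/γ² = 1/1.189² = 0.70735
v²/c² = 1 - 0.70735 = 0.29265
v/c = √(0.29265) = 0.5410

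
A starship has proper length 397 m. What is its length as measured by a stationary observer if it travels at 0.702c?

Proper length L₀ = 397 m
γ = 1/√(1 - 0.702²) = 1.4041
L = L₀/γ = 397/1.4041 = 282.7 m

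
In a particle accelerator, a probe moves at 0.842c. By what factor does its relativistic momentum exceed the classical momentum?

p_rel = γmv, p_class = mv
Ratio = γ = 1/√(1 - 0.842²)
= 1/√(0.291036) = 1.854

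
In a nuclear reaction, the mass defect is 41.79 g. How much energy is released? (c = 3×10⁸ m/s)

Convert mass defect: Δm = 41.79 g = 0.04179 kg
E = Δm·c² = 0.04179 × (3×10⁸)²
= 0.04179 × 9×10¹⁶ = 3.761×10¹⁵ J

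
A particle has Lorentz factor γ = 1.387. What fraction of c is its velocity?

From γ = 1/√(1 - v²/c²):
1/γ² = 1/1.387² = 0.5198
v²/c² = 1 - 0.5198 = 0.4802
v/c = √(0.4802) = 0.6930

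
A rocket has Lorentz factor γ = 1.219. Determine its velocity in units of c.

From γ = 1/√(1 - v²/c²):
1/γ² = 1/1.219² = 0.67297
v²/c² = 1 - 0.67297 = 0.32703
v/c = √(0.32703) = 0.5719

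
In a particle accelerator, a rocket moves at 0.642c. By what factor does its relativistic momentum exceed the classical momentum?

p_rel = γmv, p_class = mv
Ratio = γ = 1/√(1 - 0.642²)
= 1/√(0.587836) = 1.304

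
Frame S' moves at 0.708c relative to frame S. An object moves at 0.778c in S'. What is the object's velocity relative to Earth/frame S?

u = (u' + v)/(1 + u'v/c²)
Numerator: 0.778 + 0.708 = 1.486
Denominator: 1 + 0.550824 = 1.550824
u = 1.486/1.550824 = 0.9582c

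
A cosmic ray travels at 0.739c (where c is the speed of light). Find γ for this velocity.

v/c = 0.739, so (v/c)² = 0.546121
1 - (v/c)² = 0.453879
γ = 1/√(0.453879) = 1.484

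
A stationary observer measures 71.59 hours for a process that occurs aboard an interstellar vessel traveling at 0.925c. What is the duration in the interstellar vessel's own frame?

Dilated time Δt = 71.59 hours
γ = 1/√(1 - 0.925²) = 2.632
Δt₀ = Δt/γ = 71.59/2.632 = 27.20 hours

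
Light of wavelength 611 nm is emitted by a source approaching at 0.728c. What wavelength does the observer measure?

β = 0.728
Wavelength Doppler factor = √(0.272/1.728) = √(0.1574) = 0.3967
λ_obs = 611 × 0.3967 = 242.4 nm (blueshift)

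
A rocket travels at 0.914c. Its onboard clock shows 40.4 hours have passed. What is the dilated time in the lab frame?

Proper time Δt₀ = 40.4 hours
γ = 1/√(1 - 0.914²) = 2.4648
Δt = γΔt₀ = 2.4648 × 40.4 = 99.58 hours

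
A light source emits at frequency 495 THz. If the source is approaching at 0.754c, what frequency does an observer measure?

β = v/c = 0.754
(1+β)/(1-β) = 1.754/0.246 = 7.130
Doppler factor = √(7.130) = 2.670
f_obs = 495 × 2.670 = 1322 THz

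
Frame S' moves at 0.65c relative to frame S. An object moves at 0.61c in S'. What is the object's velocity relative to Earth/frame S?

u = (u' + v)/(1 + u'v/c²)
Numerator: 0.61 + 0.65 = 1.26
Denominator: 1 + 0.3965 = 1.3965
u = 1.26/1.3965 = 0.9023c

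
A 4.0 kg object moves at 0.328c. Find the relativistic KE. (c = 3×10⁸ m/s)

γ = 1/√(1 - 0.328²) = 1.05856
γ - 1 = 0.05856
KE = (γ-1)mc² = 0.05856 × 4.0 × (3×10⁸)² = 2.108×10¹⁶ J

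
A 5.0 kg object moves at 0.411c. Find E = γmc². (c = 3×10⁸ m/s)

γ = 1/√(1 - 0.411²) = 1.0969
mc² = 5.0 × (3×10⁸)² = 4.500×10¹⁷ J
E = γmc² = 1.0969 × 4.500×10¹⁷ = 4.936×10¹⁷ J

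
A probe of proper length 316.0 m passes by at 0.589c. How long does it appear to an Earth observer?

Proper length L₀ = 316.0 m
γ = 1/√(1 - 0.589²) = 1.2374
L = L₀/γ = 316.0/1.2374 = 255.4 m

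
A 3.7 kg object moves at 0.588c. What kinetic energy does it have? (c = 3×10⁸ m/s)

γ = 1/√(1 - 0.588²) = 1.2363
γ - 1 = 0.2363
KE = (γ-1)mc² = 0.2363 × 3.7 × (3×10⁸)² = 7.869×10¹⁶ J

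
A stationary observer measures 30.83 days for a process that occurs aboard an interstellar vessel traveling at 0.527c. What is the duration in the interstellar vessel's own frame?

Dilated time Δt = 30.83 days
γ = 1/√(1 - 0.527²) = 1.1767
Δt₀ = Δt/γ = 30.83/1.1767 = 26.20 days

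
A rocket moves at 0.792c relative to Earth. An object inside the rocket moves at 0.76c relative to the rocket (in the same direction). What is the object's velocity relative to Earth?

u = (u' + v)/(1 + u'v/c²)
Numerator: 0.76 + 0.792 = 1.552
Denominator: 1 + 0.60192 = 1.60192
u = 1.552/1.60192 = 0.9688c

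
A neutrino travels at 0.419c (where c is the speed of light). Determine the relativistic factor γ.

v/c = 0.419, so (v/c)² = 0.175561
1 - (v/c)² = 0.824439
γ = 1/√(0.824439) = 1.101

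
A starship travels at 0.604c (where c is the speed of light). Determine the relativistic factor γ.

v/c = 0.604, so (v/c)² = 0.364816
1 - (v/c)² = 0.635184
γ = 1/√(0.635184) = 1.255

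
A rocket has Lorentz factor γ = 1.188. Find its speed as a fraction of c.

From γ = 1/√(1 - v²/c²):
1/γ² = 1/1.188² = 0.7085
v²/c² = 1 - 0.7085 = 0.2915
v/c = √(0.2915) = 0.5399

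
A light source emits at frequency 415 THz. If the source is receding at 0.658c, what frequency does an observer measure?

β = v/c = 0.658
(1-β)/(1+β) = 0.342/1.658 = 0.2063
Doppler factor = √(0.2063) = 0.4542
f_obs = 415 × 0.4542 = 188.5 THz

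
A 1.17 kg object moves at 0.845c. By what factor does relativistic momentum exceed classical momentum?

p_rel = γmv, p_class = mv
Ratio = γ = 1/√(1 - 0.845²) = 1.870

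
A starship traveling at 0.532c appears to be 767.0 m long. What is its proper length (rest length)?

Contracted length L = 767.0 m
γ = 1/√(1 - 0.532²) = 1.181
L₀ = γL = 1.181 × 767.0 = 905.8 m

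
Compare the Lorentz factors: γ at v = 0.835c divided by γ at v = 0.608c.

γ₁ = 1/√(1 - 0.835²) = 1.8174
γ₂ = 1/√(1 - 0.608²) = 1.2595
γ₁/γ₂ = 1.8174/1.2595 = 1.443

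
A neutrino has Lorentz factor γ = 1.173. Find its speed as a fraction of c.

From γ = 1/√(1 - v²/c²):
1/γ² = 1/1.173² = 0.7268
v²/c² = 1 - 0.7268 = 0.2732
v/c = √(0.2732) = 0.5227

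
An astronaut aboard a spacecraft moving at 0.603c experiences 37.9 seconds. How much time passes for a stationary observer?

Proper time Δt₀ = 37.9 seconds
γ = 1/√(1 - 0.603²) = 1.2535
Δt = γΔt₀ = 1.2535 × 37.9 = 47.51 seconds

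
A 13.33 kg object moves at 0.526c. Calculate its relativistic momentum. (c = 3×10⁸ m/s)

γ = 1/√(1 - 0.526²) = 1.1758
v = 0.526 × 3×10⁸ = 1.578×10⁸ m/s
p = γmv = 1.1758 × 13.33 × 1.578×10⁸ = 2.473×10⁹ kg·m/s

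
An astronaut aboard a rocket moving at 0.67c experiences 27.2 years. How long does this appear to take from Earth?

Proper time Δt₀ = 27.2 years
γ = 1/√(1 - 0.67²) = 1.347
Δt = γΔt₀ = 1.347 × 27.2 = 36.64 years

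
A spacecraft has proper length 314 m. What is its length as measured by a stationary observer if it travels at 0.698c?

Proper length L₀ = 314 m
γ = 1/√(1 - 0.698²) = 1.396
L = L₀/γ = 314/1.396 = 224.9 m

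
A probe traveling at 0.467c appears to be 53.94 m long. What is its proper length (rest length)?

Contracted length L = 53.94 m
γ = 1/√(1 - 0.467²) = 1.1309
L₀ = γL = 1.1309 × 53.94 = 61.00 m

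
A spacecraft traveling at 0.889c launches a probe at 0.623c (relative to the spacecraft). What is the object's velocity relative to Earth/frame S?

u = (u' + v)/(1 + u'v/c²)
Numerator: 0.623 + 0.889 = 1.512
Denominator: 1 + 0.553847 = 1.553847
u = 1.512/1.553847 = 0.9731c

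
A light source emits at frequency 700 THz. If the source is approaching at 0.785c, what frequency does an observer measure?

β = v/c = 0.785
(1+β)/(1-β) = 1.785/0.215 = 8.302
Doppler factor = √(8.302) = 2.881
f_obs = 700 × 2.881 = 2017 THz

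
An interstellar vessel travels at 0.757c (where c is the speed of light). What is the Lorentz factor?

v/c = 0.757, so (v/c)² = 0.573049
1 - (v/c)² = 0.426951
γ = 1/√(0.426951) = 1.530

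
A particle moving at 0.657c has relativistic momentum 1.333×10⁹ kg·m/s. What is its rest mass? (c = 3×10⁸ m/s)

γ = 1/√(1 - 0.657²) = 1.32645
v = 0.657 × 3×10⁸ = 1.971×10⁸ m/s
m = p/(γv) = 1.333×10⁹/(1.32645 × 1.971×10⁸) = 5.099 kg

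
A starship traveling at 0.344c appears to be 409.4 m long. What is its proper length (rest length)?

Contracted length L = 409.4 m
γ = 1/√(1 - 0.344²) = 1.065
L₀ = γL = 1.065 × 409.4 = 436.0 m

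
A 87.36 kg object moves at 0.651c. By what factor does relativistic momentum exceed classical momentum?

p_rel = γmv, p_class = mv
Ratio = γ = 1/√(1 - 0.651²) = 1.317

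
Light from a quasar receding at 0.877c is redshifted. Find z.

β = 0.877
(1+β)/(1-β) = 1.877/0.123 = 15.26
√(15.26) = 3.906
z = 3.906 - 1 = 2.906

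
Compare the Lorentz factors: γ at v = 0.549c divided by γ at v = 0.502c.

γ₁ = 1/√(1 - 0.549²) = 1.196
γ₂ = 1/√(1 - 0.502²) = 1.156
γ₁/γ₂ = 1.196/1.156 = 1.035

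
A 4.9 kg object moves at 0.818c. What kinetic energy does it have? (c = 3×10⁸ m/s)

γ = 1/√(1 - 0.818²) = 1.7385
γ - 1 = 0.7385
KE = (γ-1)mc² = 0.7385 × 4.9 × (3×10⁸)² = 3.257×10¹⁷ J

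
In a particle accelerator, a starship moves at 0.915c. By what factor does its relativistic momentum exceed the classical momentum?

p_rel = γmv, p_class = mv
Ratio = γ = 1/√(1 - 0.915²)
= 1/√(0.162775) = 2.479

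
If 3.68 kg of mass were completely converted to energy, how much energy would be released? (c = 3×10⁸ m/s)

Using E = mc²:
c² = (3×10⁸)² = 9×10¹⁶ m²/s²
E = 3.68 × 9×10¹⁶ = 3.312×10¹⁷ J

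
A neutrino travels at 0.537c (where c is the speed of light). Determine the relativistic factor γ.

v/c = 0.537, so (v/c)² = 0.288369
1 - (v/c)² = 0.711631
γ = 1/√(0.711631) = 1.185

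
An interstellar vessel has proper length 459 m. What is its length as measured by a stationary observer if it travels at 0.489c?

Proper length L₀ = 459 m
γ = 1/√(1 - 0.489²) = 1.1464
L = L₀/γ = 459/1.1464 = 400.4 m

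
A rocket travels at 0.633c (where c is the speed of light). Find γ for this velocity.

v/c = 0.633, so (v/c)² = 0.400689
1 - (v/c)² = 0.599311
γ = 1/√(0.599311) = 1.292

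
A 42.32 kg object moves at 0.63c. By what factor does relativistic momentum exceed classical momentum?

p_rel = γmv, p_class = mv
Ratio = γ = 1/√(1 - 0.63²) = 1.288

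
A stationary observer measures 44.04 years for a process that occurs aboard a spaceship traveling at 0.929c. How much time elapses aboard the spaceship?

Dilated time Δt = 44.04 years
γ = 1/√(1 - 0.929²) = 2.702
Δt₀ = Δt/γ = 44.04/2.702 = 16.30 years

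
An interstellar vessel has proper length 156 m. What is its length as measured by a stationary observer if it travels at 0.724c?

Proper length L₀ = 156 m
γ = 1/√(1 - 0.724²) = 1.450
L = L₀/γ = 156/1.450 = 107.6 m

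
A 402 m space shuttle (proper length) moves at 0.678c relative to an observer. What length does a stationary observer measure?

Proper length L₀ = 402 m
γ = 1/√(1 - 0.678²) = 1.3604
L = L₀/γ = 402/1.3604 = 295.5 m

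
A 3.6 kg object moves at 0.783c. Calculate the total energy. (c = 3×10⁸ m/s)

γ = 1/√(1 - 0.783²) = 1.6077
mc² = 3.6 × (3×10⁸)² = 3.240×10¹⁷ J
E = γmc² = 1.6077 × 3.240×10¹⁷ = 5.209×10¹⁷ J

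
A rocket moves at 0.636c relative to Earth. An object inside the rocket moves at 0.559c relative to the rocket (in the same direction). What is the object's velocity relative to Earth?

u = (u' + v)/(1 + u'v/c²)
Numerator: 0.559 + 0.636 = 1.195
Denominator: 1 + 0.355524 = 1.355524
u = 1.195/1.355524 = 0.8816c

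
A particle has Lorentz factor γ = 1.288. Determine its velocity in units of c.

From γ = 1/√(1 - v²/c²):
1/γ² = 1/1.288² = 0.6028
v²/c² = 1 - 0.6028 = 0.3972
v/c = √(0.3972) = 0.6302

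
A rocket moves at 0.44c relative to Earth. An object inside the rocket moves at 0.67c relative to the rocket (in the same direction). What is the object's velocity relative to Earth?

u = (u' + v)/(1 + u'v/c²)
Numerator: 0.67 + 0.44 = 1.11
Denominator: 1 + 0.2948 = 1.2948
u = 1.11/1.2948 = 0.8573c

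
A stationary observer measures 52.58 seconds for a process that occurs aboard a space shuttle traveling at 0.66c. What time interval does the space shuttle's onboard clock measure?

Dilated time Δt = 52.58 seconds
γ = 1/√(1 - 0.66²) = 1.331
Δt₀ = Δt/γ = 52.58/1.331 = 39.50 seconds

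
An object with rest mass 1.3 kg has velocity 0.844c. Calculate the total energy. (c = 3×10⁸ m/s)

γ = 1/√(1 - 0.844²) = 1.864
mc² = 1.3 × (3×10⁸)² = 1.170×10¹⁷ J
E = γmc² = 1.864 × 1.170×10¹⁷ = 2.181×10¹⁷ J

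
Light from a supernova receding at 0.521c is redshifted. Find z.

β = 0.521
(1+β)/(1-β) = 1.521/0.479 = 3.175
√(3.175) = 1.782
z = 1.782 - 1 = 0.7820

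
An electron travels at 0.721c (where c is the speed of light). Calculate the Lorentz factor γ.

v/c = 0.721, so (v/c)² = 0.519841
1 - (v/c)² = 0.480159
γ = 1/√(0.480159) = 1.443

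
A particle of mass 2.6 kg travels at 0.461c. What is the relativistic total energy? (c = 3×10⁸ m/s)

γ = 1/√(1 - 0.461²) = 1.127
mc² = 2.6 × (3×10⁸)² = 2.340×10¹⁷ J
E = γmc² = 1.127 × 2.340×10¹⁷ = 2.637×10¹⁷ J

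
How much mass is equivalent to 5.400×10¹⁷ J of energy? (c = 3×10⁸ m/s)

From E = mc², we get m = E/c²
c² = (3×10⁸)² = 9×10¹⁶ m²/s²
m = 5.400×10¹⁷ / 9×10¹⁶ = 6.000 kg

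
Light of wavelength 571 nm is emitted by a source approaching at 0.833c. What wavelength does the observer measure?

β = 0.833
Wavelength Doppler factor = √(0.167/1.833) = √(0.09111) = 0.30184
λ_obs = 571 × 0.30184 = 172.4 nm (blueshift)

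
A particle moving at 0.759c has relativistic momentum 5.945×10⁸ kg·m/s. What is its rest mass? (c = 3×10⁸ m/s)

γ = 1/√(1 - 0.759²) = 1.536
v = 0.759 × 3×10⁸ = 2.277×10⁸ m/s
m = p/(γv) = 5.945×10⁸/(1.536 × 2.277×10⁸) = 1.700 kg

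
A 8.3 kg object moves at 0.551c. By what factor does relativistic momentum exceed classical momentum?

p_rel = γmv, p_class = mv
Ratio = γ = 1/√(1 - 0.551²) = 1.198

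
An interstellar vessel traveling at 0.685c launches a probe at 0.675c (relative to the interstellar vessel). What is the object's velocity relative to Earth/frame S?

u = (u' + v)/(1 + u'v/c²)
Numerator: 0.675 + 0.685 = 1.36
Denominator: 1 + 0.462375 = 1.462375
u = 1.36/1.462375 = 0.9300c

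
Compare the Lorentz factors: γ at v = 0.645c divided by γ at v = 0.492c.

γ₁ = 1/√(1 - 0.645²) = 1.309
γ₂ = 1/√(1 - 0.492²) = 1.149
γ₁/γ₂ = 1.309/1.149 = 1.139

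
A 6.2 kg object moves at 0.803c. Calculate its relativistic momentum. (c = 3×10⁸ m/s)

γ = 1/√(1 - 0.803²) = 1.678
v = 0.803 × 3×10⁸ = 2.409×10⁸ m/s
p = γmv = 1.678 × 6.2 × 2.409×10⁸ = 2.506×10⁹ kg·m/s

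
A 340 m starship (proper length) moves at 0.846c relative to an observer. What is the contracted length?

Proper length L₀ = 340 m
γ = 1/√(1 - 0.846²) = 1.8755
L = L₀/γ = 340/1.8755 = 181.3 m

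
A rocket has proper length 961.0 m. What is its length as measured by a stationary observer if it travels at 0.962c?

Proper length L₀ = 961.0 m
γ = 1/√(1 - 0.962²) = 3.662
L = L₀/γ = 961.0/3.662 = 262.4 m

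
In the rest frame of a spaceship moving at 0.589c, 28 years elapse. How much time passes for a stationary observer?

Proper time Δt₀ = 28 years
γ = 1/√(1 - 0.589²) = 1.2374
Δt = γΔt₀ = 1.2374 × 28 = 34.65 years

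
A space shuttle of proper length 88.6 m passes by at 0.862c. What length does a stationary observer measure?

Proper length L₀ = 88.6 m
γ = 1/√(1 - 0.862²) = 1.973
L = L₀/γ = 88.6/1.973 = 44.91 m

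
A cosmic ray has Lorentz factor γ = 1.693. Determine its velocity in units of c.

From γ = 1/√(1 - v²/c²):
1/γ² = 1/1.693² = 0.3489
v²/c² = 1 - 0.3489 = 0.6511
v/c = √(0.6511) = 0.8069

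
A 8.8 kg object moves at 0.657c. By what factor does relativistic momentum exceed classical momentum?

p_rel = γmv, p_class = mv
Ratio = γ = 1/√(1 - 0.657²) = 1.326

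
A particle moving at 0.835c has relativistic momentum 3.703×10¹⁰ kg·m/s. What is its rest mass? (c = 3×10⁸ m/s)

γ = 1/√(1 - 0.835²) = 1.8174
v = 0.835 × 3×10⁸ = 2.505×10⁸ m/s
m = p/(γv) = 3.703×10¹⁰/(1.8174 × 2.505×10⁸) = 81.34 kg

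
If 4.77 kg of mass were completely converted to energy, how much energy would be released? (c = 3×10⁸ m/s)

Using E = mc²:
c² = (3×10⁸)² = 9×10¹⁶ m²/s²
E = 4.77 × 9×10¹⁶ = 4.293×10¹⁷ J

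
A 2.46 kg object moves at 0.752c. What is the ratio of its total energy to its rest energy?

E = γmc², E₀ = mc²
E/E₀ = γ = 1/√(1 - 0.752²) = 1.517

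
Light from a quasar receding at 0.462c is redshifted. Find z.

β = 0.462
(1+β)/(1-β) = 1.462/0.538 = 2.7175
√(2.7175) = 1.6485
z = 1.6485 - 1 = 0.6485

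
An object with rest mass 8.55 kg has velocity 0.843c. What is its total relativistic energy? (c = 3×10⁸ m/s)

γ = 1/√(1 - 0.843²) = 1.859
mc² = 8.55 × (3×10⁸)² = 7.695×10¹⁷ J
E = γmc² = 1.859 × 7.695×10¹⁷ = 1.431×10¹⁸ J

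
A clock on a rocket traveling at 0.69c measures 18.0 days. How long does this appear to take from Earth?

Proper time Δt₀ = 18.0 days
γ = 1/√(1 - 0.69²) = 1.3816
Δt = γΔt₀ = 1.3816 × 18.0 = 24.87 days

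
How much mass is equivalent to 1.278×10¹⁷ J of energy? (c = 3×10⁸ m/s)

From E = mc², we get m = E/c²
c² = (3×10⁸)² = 9×10¹⁶ m²/s²
m = 1.278×10¹⁷ / 9×10¹⁶ = 1.420 kg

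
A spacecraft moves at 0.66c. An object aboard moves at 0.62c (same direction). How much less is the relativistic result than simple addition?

Classical: u' + v = 0.62 + 0.66 = 1.28c
Relativistic: u = (0.62 + 0.66)/(1 + 0.4092) = 1.28/1.4092 = 0.9083c
Difference: 1.28 - 0.9083 = 0.3717c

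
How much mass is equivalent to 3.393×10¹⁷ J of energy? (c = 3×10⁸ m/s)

From E = mc², we get m = E/c²
c² = (3×10⁸)² = 9×10¹⁶ m²/s²
m = 3.393×10¹⁷ / 9×10¹⁶ = 3.770 kg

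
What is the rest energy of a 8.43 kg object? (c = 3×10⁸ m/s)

c² = (3×10⁸)² = 9.000×10¹⁶ m²/s²
E₀ = mc² = 8.43 × 9.000×10¹⁶ = 7.587×10¹⁷ J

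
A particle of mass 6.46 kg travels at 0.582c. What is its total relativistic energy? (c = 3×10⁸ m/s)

γ = 1/√(1 - 0.582²) = 1.22973
mc² = 6.46 × (3×10⁸)² = 5.814×10¹⁷ J
E = γmc² = 1.22973 × 5.814×10¹⁷ = 7.150×10¹⁷ J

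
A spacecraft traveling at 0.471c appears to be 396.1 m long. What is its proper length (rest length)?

Contracted length L = 396.1 m
γ = 1/√(1 - 0.471²) = 1.1336
L₀ = γL = 1.1336 × 396.1 = 449.0 m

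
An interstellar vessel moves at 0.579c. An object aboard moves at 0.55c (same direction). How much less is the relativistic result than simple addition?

Classical: u' + v = 0.55 + 0.579 = 1.129c
Relativistic: u = (0.55 + 0.579)/(1 + 0.31845) = 1.129/1.31845 = 0.8563c
Difference: 1.129 - 0.8563 = 0.2727c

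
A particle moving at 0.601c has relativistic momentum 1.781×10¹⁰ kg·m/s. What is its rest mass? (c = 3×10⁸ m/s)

γ = 1/√(1 - 0.601²) = 1.2512
v = 0.601 × 3×10⁸ = 1.803×10⁸ m/s
m = p/(γv) = 1.781×10¹⁰/(1.2512 × 1.803×10⁸) = 78.95 kg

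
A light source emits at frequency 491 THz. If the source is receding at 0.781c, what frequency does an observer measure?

β = v/c = 0.781
(1-β)/(1+β) = 0.219/1.781 = 0.1230
Doppler factor = √(0.1230) = 0.3507
f_obs = 491 × 0.3507 = 172.2 THz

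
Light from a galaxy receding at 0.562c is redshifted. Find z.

β = 0.562
(1+β)/(1-β) = 1.562/0.438 = 3.566
√(3.566) = 1.8884
z = 1.8884 - 1 = 0.8884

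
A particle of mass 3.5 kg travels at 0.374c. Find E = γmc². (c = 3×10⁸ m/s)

γ = 1/√(1 - 0.374²) = 1.078
mc² = 3.5 × (3×10⁸)² = 3.150×10¹⁷ J
E = γmc² = 1.078 × 3.150×10¹⁷ = 3.396×10¹⁷ J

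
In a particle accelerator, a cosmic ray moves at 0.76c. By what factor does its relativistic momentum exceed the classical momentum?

p_rel = γmv, p_class = mv
Ratio = γ = 1/√(1 - 0.76²)
= 1/√(0.4224) = 1.539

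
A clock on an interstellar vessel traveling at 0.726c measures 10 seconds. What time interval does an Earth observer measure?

Proper time Δt₀ = 10 seconds
γ = 1/√(1 - 0.726²) = 1.454
Δt = γΔt₀ = 1.454 × 10 = 14.54 seconds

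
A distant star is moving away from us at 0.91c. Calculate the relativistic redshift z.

β = 0.91
(1+β)/(1-β) = 1.91/0.09 = 21.22
√(21.22) = 4.607
z = 4.607 - 1 = 3.607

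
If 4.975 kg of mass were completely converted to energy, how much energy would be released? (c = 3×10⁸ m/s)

Using E = mc²:
c² = (3×10⁸)² = 9×10¹⁶ m²/s²
E = 4.975 × 9×10¹⁶ = 4.478×10¹⁷ J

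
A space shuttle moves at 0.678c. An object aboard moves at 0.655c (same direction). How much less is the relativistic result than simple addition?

Classical: u' + v = 0.655 + 0.678 = 1.333c
Relativistic: u = (0.655 + 0.678)/(1 + 0.44409) = 1.333/1.44409 = 0.9231c
Difference: 1.333 - 0.9231 = 0.4099c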